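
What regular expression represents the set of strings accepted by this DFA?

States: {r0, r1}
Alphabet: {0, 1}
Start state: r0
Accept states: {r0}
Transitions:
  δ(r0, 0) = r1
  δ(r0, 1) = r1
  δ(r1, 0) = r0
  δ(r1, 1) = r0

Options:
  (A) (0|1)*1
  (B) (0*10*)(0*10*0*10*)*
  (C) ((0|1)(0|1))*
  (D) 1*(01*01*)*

Check each option against the DFA on short strings; one disagreement eliminates an option:
  (A) (0|1)*1: on ε the DFA stays in r0 and accepts (r0 ∈ Accept), but the regex does not match it → eliminate
  (B) (0*10*)(0*10*0*10*)*: on ε the DFA stays in r0 and accepts (r0 ∈ Accept), but the regex does not match it → eliminate
  (C) ((0|1)(0|1))*: agrees with the DFA on every string of length ≤ 6
  (D) 1*(01*01*)*: on '1' the DFA goes r0 → r1 and rejects (r1 ∉ Accept), but the regex matches it → eliminate
Only (C) is consistent with the DFA.
(C) ((0|1)(0|1))*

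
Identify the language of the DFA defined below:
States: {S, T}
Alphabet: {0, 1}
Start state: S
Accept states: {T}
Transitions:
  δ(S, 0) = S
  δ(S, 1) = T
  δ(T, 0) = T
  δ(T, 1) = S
Testing a few strings:
  '100' → accept
  '01' → accept
  '10' → accept
  '010' → accept
State roles: S=even number of 1's so far; T=odd number of 1's so far
All binary strings with an odd number of 1's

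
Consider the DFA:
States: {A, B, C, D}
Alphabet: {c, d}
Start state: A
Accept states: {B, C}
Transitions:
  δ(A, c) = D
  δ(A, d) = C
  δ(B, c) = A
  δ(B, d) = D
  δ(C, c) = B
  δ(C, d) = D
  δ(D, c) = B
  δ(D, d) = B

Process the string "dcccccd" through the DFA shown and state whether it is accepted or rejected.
Processing string "dcccccd":
  A --d--> C
  C --c--> B
  B --c--> A
  A --c--> D
  D --c--> B
  B --c--> A
  A --d--> C
Final state: C
Accept states: {B, C}
Yes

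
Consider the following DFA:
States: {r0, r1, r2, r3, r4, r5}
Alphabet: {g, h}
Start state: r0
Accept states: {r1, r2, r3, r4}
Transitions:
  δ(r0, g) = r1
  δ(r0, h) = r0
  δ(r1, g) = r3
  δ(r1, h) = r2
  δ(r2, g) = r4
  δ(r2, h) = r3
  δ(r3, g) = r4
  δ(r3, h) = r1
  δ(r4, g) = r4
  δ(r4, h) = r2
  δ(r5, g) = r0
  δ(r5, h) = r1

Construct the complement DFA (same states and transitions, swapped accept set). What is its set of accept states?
Complement accept states = All states \ Original accept states
= {r0, r1, r2, r3, r4, r5} \ {r1, r2, r3, r4}
{r0, r5}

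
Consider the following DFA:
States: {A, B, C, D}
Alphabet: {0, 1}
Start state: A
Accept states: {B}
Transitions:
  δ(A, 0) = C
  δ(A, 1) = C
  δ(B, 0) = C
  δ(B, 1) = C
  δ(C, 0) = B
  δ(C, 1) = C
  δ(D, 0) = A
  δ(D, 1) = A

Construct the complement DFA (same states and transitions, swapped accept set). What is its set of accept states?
Complement accept states = All states \ Original accept states
= {A, B, C, D} \ {B}
{A, C, D}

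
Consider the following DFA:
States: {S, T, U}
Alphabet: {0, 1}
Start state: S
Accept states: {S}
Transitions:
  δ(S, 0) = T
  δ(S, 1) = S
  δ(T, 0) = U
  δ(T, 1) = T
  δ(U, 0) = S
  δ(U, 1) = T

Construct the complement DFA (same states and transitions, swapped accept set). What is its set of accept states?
Complement accept states = All states \ Original accept states
= {S, T, U} \ {S}
{T, U}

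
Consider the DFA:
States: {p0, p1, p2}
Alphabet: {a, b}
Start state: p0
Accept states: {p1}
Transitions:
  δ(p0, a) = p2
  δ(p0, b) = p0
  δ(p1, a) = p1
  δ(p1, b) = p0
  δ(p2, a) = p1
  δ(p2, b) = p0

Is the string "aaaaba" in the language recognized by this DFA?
Processing string "aaaaba":
  p0 --a--> p2
  p2 --a--> p1
  p1 --a--> p1
  p1 --a--> p1
  p1 --b--> p0
  p0 --a--> p2
Final state: p2
Accept states: {p1}
No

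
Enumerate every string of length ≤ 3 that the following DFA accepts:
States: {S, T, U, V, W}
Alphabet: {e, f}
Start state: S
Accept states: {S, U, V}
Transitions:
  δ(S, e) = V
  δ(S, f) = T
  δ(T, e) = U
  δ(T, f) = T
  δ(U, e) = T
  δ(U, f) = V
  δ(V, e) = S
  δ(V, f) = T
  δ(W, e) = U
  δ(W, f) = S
ε, e, ee, fe, eee, efe, fef, ffe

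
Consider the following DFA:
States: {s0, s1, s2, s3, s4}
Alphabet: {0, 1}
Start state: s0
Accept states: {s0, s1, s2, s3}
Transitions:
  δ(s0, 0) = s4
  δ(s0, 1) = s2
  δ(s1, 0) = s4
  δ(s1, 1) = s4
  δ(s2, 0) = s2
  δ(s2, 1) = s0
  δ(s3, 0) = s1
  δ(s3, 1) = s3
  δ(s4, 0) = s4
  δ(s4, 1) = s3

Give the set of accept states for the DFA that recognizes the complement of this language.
Complement accept states = All states \ Original accept states
= {s0, s1, s2, s3, s4} \ {s0, s1, s2, s3}
{s4}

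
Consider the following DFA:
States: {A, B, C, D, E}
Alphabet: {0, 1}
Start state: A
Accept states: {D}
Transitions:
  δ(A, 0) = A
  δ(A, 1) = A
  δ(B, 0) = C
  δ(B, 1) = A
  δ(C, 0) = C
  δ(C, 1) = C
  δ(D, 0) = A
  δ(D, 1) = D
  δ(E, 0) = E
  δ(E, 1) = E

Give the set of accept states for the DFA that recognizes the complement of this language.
Complement accept states = All states \ Original accept states
= {A, B, C, D, E} \ {D}
{A, B, C, E}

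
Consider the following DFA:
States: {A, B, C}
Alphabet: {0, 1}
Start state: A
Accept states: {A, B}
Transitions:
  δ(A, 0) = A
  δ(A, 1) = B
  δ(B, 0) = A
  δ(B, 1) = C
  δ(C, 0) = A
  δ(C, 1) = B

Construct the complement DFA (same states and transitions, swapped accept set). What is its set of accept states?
Complement accept states = All states \ Original accept states
= {A, B, C} \ {A, B}
{C}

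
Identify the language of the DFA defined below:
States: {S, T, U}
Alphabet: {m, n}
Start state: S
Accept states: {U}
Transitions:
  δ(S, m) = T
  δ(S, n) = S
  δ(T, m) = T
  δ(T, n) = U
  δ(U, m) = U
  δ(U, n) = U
Testing a few strings:
  'nmmm' → reject
  'm' → reject
  'mn' → accept
  'nn' → reject
State roles: S=no m seen yet; T=seen a m, waiting for n; U=substring mn seen
All strings over {m,n} containing the substring mn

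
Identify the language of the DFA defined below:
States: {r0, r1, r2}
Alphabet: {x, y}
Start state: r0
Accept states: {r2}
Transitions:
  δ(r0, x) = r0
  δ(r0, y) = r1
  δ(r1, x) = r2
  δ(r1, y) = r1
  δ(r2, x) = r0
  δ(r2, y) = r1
Testing a few strings:
  'yyx' → accept
  'xxyy' → reject
  'xxx' → reject
  'xyy' → reject
State roles: r0=no suffix match; r1=one trailing y; r2=suffix is yx
All strings over {x,y} ending with yx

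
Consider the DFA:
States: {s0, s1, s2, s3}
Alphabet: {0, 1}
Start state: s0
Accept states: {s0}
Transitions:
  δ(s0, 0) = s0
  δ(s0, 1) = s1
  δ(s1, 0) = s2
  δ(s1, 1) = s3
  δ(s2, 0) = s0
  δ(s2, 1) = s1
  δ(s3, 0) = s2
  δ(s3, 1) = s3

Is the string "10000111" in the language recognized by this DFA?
Processing string "10000111":
  s0 --1--> s1
  s1 --0--> s2
  s2 --0--> s0
  s0 --0--> s0
  s0 --0--> s0
  s0 --1--> s1
  s1 --1--> s3
  s3 --1--> s3
Final state: s3
Accept states: {s0}
No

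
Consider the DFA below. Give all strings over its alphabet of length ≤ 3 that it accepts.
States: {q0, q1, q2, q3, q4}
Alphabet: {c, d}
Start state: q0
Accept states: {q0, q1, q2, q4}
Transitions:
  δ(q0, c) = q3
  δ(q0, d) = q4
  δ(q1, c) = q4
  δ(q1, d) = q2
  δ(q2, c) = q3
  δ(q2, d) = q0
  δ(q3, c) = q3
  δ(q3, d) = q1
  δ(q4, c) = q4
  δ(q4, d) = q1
ε, d, cd, dc, dd, ccd, cdc, cdd, dcc, dcd, ddc, ddd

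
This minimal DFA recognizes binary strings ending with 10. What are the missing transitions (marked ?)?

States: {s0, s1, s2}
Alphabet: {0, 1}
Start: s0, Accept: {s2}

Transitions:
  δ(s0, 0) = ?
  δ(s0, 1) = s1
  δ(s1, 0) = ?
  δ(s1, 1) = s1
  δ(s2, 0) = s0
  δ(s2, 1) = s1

From the language and accept set, identify what each state tracks — s0: no suffix match; s1: one trailing 1; s2: suffix is 10.
Each missing δ(q, a) is the state matching the new tracked value after reading a.
δ(s0, 0) = s0; δ(s1, 0) = s2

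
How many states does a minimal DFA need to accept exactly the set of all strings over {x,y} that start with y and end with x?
By Myhill–Nerode, count the distinguishable equivalence classes: four classes — empty / starts-y-ends-y / starts-y-ends-x / starts-x (dead).
4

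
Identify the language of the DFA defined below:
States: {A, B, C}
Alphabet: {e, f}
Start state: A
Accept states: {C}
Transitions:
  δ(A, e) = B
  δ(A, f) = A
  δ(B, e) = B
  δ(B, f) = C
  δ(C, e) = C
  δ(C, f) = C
Testing a few strings:
  'e' → reject
  'f' → reject
  'efef' → accept
  'fef' → accept
State roles: A=no e seen yet; B=seen a e, waiting for f; C=substring ef seen
All strings over {e,f} containing the substring ef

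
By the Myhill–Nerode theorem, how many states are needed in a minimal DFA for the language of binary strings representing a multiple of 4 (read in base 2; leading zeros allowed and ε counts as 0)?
By Myhill–Nerode, count the distinguishable equivalence classes: three classes — value mod 4 is 0, 2, or odd (residues 1 and 3 are indistinguishable: 2r+b mod 4 depends only on r mod 2).
3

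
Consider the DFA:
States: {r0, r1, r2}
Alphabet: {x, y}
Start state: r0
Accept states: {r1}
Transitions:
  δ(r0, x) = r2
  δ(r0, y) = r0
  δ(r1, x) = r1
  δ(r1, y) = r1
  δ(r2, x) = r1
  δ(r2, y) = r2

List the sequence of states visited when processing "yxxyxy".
read 'y': r0 → r0
  read 'x': r0 → r2
  read 'x': r2 → r1
  read 'y': r1 → r1
  read 'x': r1 → r1
  read 'y': r1 → r1
r0 -> r0 -> r2 -> r1 -> r1 -> r1 -> r1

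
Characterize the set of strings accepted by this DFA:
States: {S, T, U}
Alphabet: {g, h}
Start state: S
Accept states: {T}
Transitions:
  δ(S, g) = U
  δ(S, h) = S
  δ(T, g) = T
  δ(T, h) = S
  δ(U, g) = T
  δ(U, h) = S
Testing a few strings:
  'hhg' → reject
  'hhgg' → accept
  'hggg' → accept
  'gghh' → reject
State roles: S=last symbol not g; T=two trailing g's; U=one trailing g
All strings over {g,h} ending with gg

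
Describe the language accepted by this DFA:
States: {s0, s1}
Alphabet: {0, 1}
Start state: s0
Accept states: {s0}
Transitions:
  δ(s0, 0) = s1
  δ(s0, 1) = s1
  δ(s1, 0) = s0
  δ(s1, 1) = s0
Testing a few strings:
  '110' → reject
  '1' → reject
  '01' → accept
  '11' → accept
State roles: s0=even length so far; s1=odd length so far
All binary strings of even length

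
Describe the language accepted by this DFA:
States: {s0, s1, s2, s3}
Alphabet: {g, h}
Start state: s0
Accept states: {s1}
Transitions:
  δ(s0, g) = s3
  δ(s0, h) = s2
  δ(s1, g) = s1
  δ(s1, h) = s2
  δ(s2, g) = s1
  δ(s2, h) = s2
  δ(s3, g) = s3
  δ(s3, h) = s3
Testing a few strings:
  'gh' → reject
  'ghh' → reject
  'g' → reject
  'hhh' → reject
State roles: s0=no input read; s1=started with h, last symbol g; s2=started with h, last symbol h; s3=started with g (dead)
All strings over {g,h} that start with h and end with g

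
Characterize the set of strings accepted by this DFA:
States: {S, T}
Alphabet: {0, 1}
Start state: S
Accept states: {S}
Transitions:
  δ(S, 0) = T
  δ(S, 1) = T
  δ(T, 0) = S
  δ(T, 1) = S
Testing a few strings:
  '10' → accept
  '100' → reject
  '010' → reject
  '1' → reject
State roles: S=even length so far; T=odd length so far
All binary strings of even length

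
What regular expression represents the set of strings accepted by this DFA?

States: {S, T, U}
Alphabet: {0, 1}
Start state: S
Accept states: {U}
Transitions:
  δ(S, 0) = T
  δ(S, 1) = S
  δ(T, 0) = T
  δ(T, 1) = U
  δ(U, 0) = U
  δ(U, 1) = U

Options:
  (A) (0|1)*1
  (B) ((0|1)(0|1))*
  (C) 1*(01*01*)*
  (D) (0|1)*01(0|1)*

Check each option against the DFA on short strings; one disagreement eliminates an option:
  (A) (0|1)*1: on '1' the DFA goes S → S and rejects (S ∉ Accept), but the regex matches it → eliminate
  (B) ((0|1)(0|1))*: on ε the DFA stays in S and rejects (S ∉ Accept), but the regex matches it → eliminate
  (C) 1*(01*01*)*: on ε the DFA stays in S and rejects (S ∉ Accept), but the regex matches it → eliminate
  (D) (0|1)*01(0|1)*: agrees with the DFA on every string of length ≤ 6
Only (D) is consistent with the DFA.
(D) (0|1)*01(0|1)*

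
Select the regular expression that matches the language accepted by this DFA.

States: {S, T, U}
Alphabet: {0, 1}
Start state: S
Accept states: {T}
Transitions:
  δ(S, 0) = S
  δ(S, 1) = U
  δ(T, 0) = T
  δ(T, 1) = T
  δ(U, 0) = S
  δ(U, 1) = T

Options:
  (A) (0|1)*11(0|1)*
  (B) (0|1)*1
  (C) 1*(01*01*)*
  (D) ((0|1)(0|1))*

Check each option against the DFA on short strings; one disagreement eliminates an option:
  (A) (0|1)*11(0|1)*: agrees with the DFA on every string of length ≤ 6
  (B) (0|1)*1: on '1' the DFA goes S → U and rejects (U ∉ Accept), but the regex matches it → eliminate
  (C) 1*(01*01*)*: on ε the DFA stays in S and rejects (S ∉ Accept), but the regex matches it → eliminate
  (D) ((0|1)(0|1))*: on ε the DFA stays in S and rejects (S ∉ Accept), but the regex matches it → eliminate
Only (A) is consistent with the DFA.
(A) (0|1)*11(0|1)*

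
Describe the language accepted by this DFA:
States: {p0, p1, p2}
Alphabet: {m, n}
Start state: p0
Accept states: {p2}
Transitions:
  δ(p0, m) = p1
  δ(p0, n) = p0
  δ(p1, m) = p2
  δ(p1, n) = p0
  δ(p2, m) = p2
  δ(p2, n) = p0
Testing a few strings:
  'n' → reject
  'mnmm' → accept
  'nmnm' → reject
  'mmm' → accept
State roles: p0=last symbol not m; p1=one trailing m; p2=two trailing m's
All strings over {m,n} ending with mm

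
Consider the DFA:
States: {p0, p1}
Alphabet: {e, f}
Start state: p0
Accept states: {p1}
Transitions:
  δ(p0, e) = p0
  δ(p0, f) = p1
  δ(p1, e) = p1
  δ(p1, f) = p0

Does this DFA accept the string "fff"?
Processing string "fff":
  p0 --f--> p1
  p1 --f--> p0
  p0 --f--> p1
Final state: p1
Accept states: {p1}
Yes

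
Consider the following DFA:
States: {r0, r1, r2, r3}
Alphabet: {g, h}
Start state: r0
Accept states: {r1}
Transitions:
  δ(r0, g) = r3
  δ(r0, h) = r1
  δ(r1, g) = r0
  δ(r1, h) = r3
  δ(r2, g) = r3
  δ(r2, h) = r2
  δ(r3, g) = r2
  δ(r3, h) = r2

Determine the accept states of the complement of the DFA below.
Complement accept states = All states \ Original accept states
= {r0, r1, r2, r3} \ {r1}
{r0, r2, r3}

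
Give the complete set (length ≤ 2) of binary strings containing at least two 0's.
00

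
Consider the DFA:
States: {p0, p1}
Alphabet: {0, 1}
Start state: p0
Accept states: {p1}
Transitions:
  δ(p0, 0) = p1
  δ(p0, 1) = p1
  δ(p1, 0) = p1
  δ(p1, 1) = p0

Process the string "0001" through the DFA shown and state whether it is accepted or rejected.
Processing string "0001":
  p0 --0--> p1
  p1 --0--> p1
  p1 --0--> p1
  p1 --1--> p0
Final state: p0
Accept states: {p1}
No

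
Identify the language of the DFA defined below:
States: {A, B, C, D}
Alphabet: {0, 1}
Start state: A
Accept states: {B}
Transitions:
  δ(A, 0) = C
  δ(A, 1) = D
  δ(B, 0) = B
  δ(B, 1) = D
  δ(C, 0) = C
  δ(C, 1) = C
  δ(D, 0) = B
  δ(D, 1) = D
Testing a few strings:
  '1' → reject
  '1100' → accept
  '100' → accept
  '11' → reject
State roles: A=no input read; B=started with 1, last symbol 0; C=started with 0 (dead); D=started with 1, last symbol 1
All binary strings that start with 1 and end with 0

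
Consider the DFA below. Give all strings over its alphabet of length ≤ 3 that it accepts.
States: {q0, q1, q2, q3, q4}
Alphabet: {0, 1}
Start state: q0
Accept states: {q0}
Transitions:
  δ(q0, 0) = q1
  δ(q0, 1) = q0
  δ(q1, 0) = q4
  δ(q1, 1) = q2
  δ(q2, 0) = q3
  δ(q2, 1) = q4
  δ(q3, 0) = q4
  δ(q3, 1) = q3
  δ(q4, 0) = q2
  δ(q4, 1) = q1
ε, 1, 11, 111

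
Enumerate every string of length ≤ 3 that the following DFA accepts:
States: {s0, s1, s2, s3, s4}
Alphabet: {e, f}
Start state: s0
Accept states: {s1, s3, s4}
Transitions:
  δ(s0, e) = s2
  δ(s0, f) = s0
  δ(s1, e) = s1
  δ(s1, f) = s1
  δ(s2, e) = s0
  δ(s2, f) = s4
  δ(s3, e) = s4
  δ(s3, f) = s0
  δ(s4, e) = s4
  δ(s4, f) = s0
ef, efe, fef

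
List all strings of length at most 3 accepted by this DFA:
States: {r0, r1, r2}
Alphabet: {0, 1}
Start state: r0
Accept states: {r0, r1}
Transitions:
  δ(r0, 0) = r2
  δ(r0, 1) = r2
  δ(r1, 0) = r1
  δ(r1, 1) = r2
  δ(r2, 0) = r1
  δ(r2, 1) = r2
ε, 00, 10, 000, 010, 100, 110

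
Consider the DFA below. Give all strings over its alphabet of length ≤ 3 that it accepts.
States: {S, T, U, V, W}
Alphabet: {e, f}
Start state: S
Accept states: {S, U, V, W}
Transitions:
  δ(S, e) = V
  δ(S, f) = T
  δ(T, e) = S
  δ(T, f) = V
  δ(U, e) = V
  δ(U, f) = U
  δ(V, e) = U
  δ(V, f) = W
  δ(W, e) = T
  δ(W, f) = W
ε, e, ee, ef, fe, ff, eee, eef, eff, fee, ffe, fff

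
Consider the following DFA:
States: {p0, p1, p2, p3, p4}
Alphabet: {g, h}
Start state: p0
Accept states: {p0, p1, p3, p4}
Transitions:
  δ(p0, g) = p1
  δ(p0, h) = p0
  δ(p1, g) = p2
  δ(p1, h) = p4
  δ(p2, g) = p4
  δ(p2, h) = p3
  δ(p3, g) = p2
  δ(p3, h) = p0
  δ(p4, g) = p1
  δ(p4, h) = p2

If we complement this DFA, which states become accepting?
Complement accept states = All states \ Original accept states
= {p0, p1, p2, p3, p4} \ {p0, p1, p3, p4}
{p2}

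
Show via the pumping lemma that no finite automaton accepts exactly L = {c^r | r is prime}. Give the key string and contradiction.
Assume L is regular with pumping length p. Idea: pumping by a suitable count produces a composite length.
Let q be a prime with q ≥ p and choose s = c^q ∈ L. By the pumping lemma, s = xyz with |xy| ≤ p, |y| = k ≥ 1. Take i = q+1: |xy^(q+1)z| = q + q·k = q(1+k). Since q ≥ 2 and 1+k ≥ 2, q(1+k) is composite, so xy^(q+1)z ∉ L.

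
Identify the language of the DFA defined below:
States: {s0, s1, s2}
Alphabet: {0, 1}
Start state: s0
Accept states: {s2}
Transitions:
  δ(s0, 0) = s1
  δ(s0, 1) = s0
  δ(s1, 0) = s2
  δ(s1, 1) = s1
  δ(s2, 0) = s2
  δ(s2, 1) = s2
Testing a few strings:
  '10' → reject
  '110' → reject
  '1' → reject
  '11' → reject
State roles: s0=zero 0's seen; s1=one 0 seen; s2=≥ two 0's seen
All binary strings containing at least two 0's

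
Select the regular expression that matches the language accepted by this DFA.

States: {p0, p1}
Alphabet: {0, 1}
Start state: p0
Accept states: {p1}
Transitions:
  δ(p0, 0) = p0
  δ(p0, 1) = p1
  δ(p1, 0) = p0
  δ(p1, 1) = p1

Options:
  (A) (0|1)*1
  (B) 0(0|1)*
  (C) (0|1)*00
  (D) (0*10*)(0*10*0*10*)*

Check each option against the DFA on short strings; one disagreement eliminates an option:
  (A) (0|1)*1: agrees with the DFA on every string of length ≤ 6
  (B) 0(0|1)*: on '0' the DFA goes p0 → p0 and rejects (p0 ∉ Accept), but the regex matches it → eliminate
  (C) (0|1)*00: on '1' the DFA goes p0 → p1 and accepts (p1 ∈ Accept), but the regex does not match it → eliminate
  (D) (0*10*)(0*10*0*10*)*: on '10' the DFA goes p0 → p1 → p0 and rejects (p0 ∉ Accept), but the regex matches it → eliminate
Only (A) is consistent with the DFA.
(A) (0|1)*1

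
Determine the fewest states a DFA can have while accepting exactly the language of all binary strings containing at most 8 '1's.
By Myhill–Nerode, count the distinguishable equivalence classes: 10 classes — having seen 0, 1, …, 8, or >8 copies of '1'; counts 0 through 8 are accepting and >8 is dead.
10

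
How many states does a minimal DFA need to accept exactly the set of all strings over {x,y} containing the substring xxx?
By Myhill–Nerode, count the distinguishable equivalence classes: 4 classes — one per longest suffix of the input that is a prefix of 'xxx' (lengths 0 through 2), plus an absorbing 'already seen xxx' class.
4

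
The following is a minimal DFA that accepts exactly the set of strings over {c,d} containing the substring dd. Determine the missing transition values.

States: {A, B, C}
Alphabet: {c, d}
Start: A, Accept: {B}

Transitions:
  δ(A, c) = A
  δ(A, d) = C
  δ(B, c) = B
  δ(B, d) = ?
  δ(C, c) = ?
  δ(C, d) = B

From the language and accept set, identify what each state tracks — A: no progress toward dd; B: substring dd seen; C: one trailing d.
Each missing δ(q, a) is the state matching the new tracked value after reading a.
δ(B, d) = B; δ(C, c) = A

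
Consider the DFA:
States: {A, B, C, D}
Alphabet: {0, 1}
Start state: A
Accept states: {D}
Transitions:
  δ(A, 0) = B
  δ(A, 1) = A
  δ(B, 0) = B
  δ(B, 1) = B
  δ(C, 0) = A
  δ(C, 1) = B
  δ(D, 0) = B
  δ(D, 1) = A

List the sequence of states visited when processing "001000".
read '0': A → B
  read '0': B → B
  read '1': B → B
  read '0': B → B
  read '0': B → B
  read '0': B → B
A -> B -> B -> B -> B -> B -> B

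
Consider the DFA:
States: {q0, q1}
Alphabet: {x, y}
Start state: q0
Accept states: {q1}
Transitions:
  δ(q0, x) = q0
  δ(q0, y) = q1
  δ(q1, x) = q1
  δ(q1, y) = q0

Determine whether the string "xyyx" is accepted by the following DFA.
Processing string "xyyx":
  q0 --x--> q0
  q0 --y--> q1
  q1 --y--> q0
  q0 --x--> q0
Final state: q0
Accept states: {q1}
No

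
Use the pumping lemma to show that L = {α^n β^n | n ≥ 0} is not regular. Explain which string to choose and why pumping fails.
Assume L is regular with pumping length p. Idea: pumping the α-block changes the count balance.
Choose s = α^p β^p (length 2p ≥ p). By the pumping lemma, s = xyz with |xy| ≤ p, |y| > 0. So y = α^k for some k > 0 (since xy is entirely within the α's). Pumping gives xy²z = α^(p+k) β^p, which is not in L since p+k ≠ p.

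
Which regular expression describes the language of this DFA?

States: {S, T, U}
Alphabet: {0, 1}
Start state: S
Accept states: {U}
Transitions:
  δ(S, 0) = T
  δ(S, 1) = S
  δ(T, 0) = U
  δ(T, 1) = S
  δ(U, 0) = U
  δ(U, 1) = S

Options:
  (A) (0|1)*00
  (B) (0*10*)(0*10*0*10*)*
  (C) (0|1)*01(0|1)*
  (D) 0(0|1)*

Check each option against the DFA on short strings; one disagreement eliminates an option:
  (A) (0|1)*00: agrees with the DFA on every string of length ≤ 6
  (B) (0*10*)(0*10*0*10*)*: on '1' the DFA goes S → S and rejects (S ∉ Accept), but the regex matches it → eliminate
  (C) (0|1)*01(0|1)*: on '00' the DFA goes S → T → U and accepts (U ∈ Accept), but the regex does not match it → eliminate
  (D) 0(0|1)*: on '0' the DFA goes S → T and rejects (T ∉ Accept), but the regex matches it → eliminate
Only (A) is consistent with the DFA.
(A) (0|1)*00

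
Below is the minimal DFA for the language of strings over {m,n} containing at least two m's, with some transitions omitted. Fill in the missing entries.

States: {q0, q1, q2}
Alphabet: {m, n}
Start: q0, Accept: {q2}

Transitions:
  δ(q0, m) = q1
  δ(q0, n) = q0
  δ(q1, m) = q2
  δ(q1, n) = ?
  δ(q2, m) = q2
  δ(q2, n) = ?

From the language and accept set, identify what each state tracks — q0: zero m's seen; q1: one m seen; q2: ≥ two m's seen.
Each missing δ(q, a) is the state matching the new tracked value after reading a.
δ(q1, n) = q1; δ(q2, n) = q2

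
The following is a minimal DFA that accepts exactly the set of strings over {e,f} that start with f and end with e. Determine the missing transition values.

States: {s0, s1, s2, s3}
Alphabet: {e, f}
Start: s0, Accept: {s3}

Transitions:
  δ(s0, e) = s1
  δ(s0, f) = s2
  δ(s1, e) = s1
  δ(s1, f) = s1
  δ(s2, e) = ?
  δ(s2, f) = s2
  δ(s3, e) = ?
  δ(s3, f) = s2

From the language and accept set, identify what each state tracks — s0: no input read; s1: started with e (dead); s2: started with f, last symbol f; s3: started with f, last symbol e.
Each missing δ(q, a) is the state matching the new tracked value after reading a.
δ(s2, e) = s3; δ(s3, e) = s3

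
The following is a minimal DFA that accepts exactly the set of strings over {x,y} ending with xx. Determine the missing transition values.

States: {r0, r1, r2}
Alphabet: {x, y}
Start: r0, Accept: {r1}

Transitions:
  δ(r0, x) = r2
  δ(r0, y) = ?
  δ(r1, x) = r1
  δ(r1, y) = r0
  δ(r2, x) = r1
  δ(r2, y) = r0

From the language and accept set, identify what each state tracks — r0: last symbol not x; r1: two trailing x's; r2: one trailing x.
Each missing δ(q, a) is the state matching the new tracked value after reading a.
δ(r0, y) = r0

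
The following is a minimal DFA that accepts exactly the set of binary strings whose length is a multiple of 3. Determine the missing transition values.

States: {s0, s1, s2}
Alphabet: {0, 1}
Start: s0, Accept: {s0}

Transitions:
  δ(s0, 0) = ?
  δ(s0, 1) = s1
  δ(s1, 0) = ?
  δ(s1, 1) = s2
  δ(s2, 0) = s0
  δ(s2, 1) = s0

From the language and accept set, identify what each state tracks — s0: length ≡ 0 (mod 3); s1: length ≡ 1 (mod 3); s2: length ≡ 2 (mod 3).
Each missing δ(q, a) is the state matching the new tracked value after reading a.
δ(s0, 0) = s1; δ(s1, 0) = s2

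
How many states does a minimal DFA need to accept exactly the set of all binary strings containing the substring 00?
By Myhill–Nerode, count the distinguishable equivalence classes: 3 classes — one per longest suffix of the input that is a prefix of '00' (lengths 0 through 1), plus an absorbing 'already seen 00' class.
3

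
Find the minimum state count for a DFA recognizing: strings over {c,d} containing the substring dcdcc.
By Myhill–Nerode, count the distinguishable equivalence classes: 6 classes — one per longest suffix of the input that is a prefix of 'dcdcc' (lengths 0 through 4), plus an absorbing 'already seen dcdcc' class.
6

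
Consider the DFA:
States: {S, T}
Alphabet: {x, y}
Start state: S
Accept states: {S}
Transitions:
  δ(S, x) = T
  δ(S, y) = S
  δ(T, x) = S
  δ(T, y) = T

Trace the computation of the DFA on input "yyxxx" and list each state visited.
read 'y': S → S
  read 'y': S → S
  read 'x': S → T
  read 'x': T → S
  read 'x': S → T
S -> S -> S -> T -> S -> T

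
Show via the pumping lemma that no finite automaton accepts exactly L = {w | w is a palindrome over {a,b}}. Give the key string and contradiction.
Assume L is regular with pumping length p. Idea: pumping the leading a-block breaks the symmetry.
Choose s = a^p b a^p (a palindrome of length 2p+1 ≥ p). By the pumping lemma, s = xyz with |xy| ≤ p, |y| > 0, so y = a^k with k > 0 (xy lies entirely in the first a^p). Then xy²z = a^(p+k) b a^p, which is not a palindrome since p+k ≠ p.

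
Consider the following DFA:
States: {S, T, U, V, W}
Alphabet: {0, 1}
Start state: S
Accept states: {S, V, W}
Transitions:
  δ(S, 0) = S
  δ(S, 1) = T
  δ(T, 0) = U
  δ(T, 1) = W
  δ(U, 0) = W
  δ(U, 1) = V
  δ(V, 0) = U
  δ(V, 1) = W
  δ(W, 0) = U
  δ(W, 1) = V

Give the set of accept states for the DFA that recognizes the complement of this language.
Complement accept states = All states \ Original accept states
= {S, T, U, V, W} \ {S, V, W}
{T, U}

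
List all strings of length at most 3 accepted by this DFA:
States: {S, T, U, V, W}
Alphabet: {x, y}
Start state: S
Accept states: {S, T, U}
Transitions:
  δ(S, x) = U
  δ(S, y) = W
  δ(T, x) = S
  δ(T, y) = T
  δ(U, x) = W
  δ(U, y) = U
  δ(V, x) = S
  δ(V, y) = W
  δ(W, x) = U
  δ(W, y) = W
ε, x, xy, yx, xxx, xyy, yxy, yyx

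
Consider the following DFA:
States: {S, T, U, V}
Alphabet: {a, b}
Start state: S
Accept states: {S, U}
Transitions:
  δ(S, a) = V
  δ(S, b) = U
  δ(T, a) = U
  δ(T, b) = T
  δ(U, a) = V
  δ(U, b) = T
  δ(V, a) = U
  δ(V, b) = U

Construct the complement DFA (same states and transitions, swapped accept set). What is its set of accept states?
Complement accept states = All states \ Original accept states
= {S, T, U, V} \ {S, U}
{T, V}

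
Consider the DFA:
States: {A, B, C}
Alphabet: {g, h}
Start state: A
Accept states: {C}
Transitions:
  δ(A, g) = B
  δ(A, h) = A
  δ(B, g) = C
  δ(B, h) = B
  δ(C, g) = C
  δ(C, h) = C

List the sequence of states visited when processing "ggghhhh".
read 'g': A → B
  read 'g': B → C
  read 'g': C → C
  read 'h': C → C
  read 'h': C → C
  read 'h': C → C
  read 'h': C → C
A -> B -> C -> C -> C -> C -> C -> C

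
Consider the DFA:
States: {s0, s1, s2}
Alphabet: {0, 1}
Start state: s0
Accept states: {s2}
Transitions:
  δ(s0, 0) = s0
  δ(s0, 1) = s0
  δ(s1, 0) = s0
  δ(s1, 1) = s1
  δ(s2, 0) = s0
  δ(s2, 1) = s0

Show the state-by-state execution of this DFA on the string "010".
read '0': s0 → s0
  read '1': s0 → s0
  read '0': s0 → s0
s0 -> s0 -> s0 -> s0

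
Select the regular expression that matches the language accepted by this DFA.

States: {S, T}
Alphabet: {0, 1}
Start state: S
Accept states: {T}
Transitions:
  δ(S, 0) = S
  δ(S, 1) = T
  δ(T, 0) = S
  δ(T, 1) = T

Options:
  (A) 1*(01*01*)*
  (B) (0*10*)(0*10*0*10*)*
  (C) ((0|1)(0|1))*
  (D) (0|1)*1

Check each option against the DFA on short strings; one disagreement eliminates an option:
  (A) 1*(01*01*)*: on ε the DFA stays in S and rejects (S ∉ Accept), but the regex matches it → eliminate
  (B) (0*10*)(0*10*0*10*)*: on '10' the DFA goes S → T → S and rejects (S ∉ Accept), but the regex matches it → eliminate
  (C) ((0|1)(0|1))*: on ε the DFA stays in S and rejects (S ∉ Accept), but the regex matches it → eliminate
  (D) (0|1)*1: agrees with the DFA on every string of length ≤ 6
Only (D) is consistent with the DFA.
(D) (0|1)*1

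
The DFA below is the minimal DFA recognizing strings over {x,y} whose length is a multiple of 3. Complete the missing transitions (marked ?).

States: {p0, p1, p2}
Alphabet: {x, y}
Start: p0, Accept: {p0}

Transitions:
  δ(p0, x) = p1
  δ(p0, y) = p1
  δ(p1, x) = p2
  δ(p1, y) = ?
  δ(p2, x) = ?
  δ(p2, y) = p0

From the language and accept set, identify what each state tracks — p0: length ≡ 0 (mod 3); p1: length ≡ 1 (mod 3); p2: length ≡ 2 (mod 3).
Each missing δ(q, a) is the state matching the new tracked value after reading a.
δ(p1, y) = p2; δ(p2, x) = p0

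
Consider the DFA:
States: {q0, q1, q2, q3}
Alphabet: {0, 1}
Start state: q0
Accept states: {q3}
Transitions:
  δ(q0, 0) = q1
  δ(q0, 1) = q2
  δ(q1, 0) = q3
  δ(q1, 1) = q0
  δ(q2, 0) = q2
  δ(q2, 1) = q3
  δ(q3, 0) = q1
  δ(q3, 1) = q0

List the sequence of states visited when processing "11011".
read '1': q0 → q2
  read '1': q2 → q3
  read '0': q3 → q1
  read '1': q1 → q0
  read '1': q0 → q2
q0 -> q2 -> q3 -> q1 -> q0 -> q2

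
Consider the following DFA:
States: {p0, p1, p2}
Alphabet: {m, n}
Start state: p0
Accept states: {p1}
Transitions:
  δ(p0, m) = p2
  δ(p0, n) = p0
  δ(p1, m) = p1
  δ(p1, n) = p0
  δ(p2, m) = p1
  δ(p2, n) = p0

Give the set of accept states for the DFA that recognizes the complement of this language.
Complement accept states = All states \ Original accept states
= {p0, p1, p2} \ {p1}
{p0, p2}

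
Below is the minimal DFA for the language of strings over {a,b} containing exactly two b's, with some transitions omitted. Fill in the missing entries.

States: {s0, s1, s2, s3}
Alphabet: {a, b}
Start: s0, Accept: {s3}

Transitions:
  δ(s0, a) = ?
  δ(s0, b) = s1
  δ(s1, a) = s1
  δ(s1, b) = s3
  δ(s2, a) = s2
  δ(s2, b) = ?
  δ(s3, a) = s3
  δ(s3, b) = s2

From the language and accept set, identify what each state tracks — s0: zero b's; s1: one b; s2: ≥ three b's (dead); s3: two b's.
Each missing δ(q, a) is the state matching the new tracked value after reading a.
δ(s0, a) = s0; δ(s2, b) = s2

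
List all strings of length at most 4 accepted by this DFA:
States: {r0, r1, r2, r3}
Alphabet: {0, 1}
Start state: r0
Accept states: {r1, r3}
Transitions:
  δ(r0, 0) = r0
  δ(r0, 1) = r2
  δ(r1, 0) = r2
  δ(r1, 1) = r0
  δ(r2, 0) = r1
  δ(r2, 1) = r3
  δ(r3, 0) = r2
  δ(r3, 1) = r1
10, 11, 010, 011, 111, 0010, 0011, 0111, 1000, 1001, 1100, 1101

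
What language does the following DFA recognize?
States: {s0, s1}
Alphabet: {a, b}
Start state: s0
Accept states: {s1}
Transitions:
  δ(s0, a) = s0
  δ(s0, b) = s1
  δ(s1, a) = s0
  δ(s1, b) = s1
Testing a few strings:
  'a' → reject
  'b' → accept
  'abb' → accept
  'bab' → accept
State roles: s0=last symbol not b; s1=last symbol is b
All strings over {a,b} ending with b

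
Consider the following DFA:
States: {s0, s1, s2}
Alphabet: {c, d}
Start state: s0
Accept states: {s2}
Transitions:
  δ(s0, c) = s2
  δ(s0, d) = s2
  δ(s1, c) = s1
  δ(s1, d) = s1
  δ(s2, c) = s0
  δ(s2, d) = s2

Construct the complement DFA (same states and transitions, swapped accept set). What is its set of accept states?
Complement accept states = All states \ Original accept states
= {s0, s1, s2} \ {s2}
{s0, s1}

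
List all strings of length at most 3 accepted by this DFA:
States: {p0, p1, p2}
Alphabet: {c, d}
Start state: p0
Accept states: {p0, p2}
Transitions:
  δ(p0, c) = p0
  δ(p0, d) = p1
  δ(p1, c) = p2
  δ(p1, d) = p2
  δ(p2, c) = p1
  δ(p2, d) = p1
ε, c, cc, dc, dd, ccc, cdc, cdd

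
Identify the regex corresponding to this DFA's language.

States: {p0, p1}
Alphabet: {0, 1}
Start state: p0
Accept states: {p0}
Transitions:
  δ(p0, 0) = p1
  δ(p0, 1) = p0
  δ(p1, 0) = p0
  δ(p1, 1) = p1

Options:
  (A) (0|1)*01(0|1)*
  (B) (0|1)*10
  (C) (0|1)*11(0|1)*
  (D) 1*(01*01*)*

Check each option against the DFA on short strings; one disagreement eliminates an option:
  (A) (0|1)*01(0|1)*: on ε the DFA stays in p0 and accepts (p0 ∈ Accept), but the regex does not match it → eliminate
  (B) (0|1)*10: on ε the DFA stays in p0 and accepts (p0 ∈ Accept), but the regex does not match it → eliminate
  (C) (0|1)*11(0|1)*: on ε the DFA stays in p0 and accepts (p0 ∈ Accept), but the regex does not match it → eliminate
  (D) 1*(01*01*)*: agrees with the DFA on every string of length ≤ 6
Only (D) is consistent with the DFA.
(D) 1*(01*01*)*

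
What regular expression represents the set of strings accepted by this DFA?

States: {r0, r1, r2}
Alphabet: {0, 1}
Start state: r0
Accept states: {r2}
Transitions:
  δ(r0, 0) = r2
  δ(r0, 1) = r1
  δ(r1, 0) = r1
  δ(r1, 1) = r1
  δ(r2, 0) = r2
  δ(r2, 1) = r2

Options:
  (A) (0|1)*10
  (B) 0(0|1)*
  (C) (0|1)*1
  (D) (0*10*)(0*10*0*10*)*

Check each option against the DFA on short strings; one disagreement eliminates an option:
  (A) (0|1)*10: on '0' the DFA goes r0 → r2 and accepts (r2 ∈ Accept), but the regex does not match it → eliminate
  (B) 0(0|1)*: agrees with the DFA on every string of length ≤ 6
  (C) (0|1)*1: on '0' the DFA goes r0 → r2 and accepts (r2 ∈ Accept), but the regex does not match it → eliminate
  (D) (0*10*)(0*10*0*10*)*: on '0' the DFA goes r0 → r2 and accepts (r2 ∈ Accept), but the regex does not match it → eliminate
Only (B) is consistent with the DFA.
(B) 0(0|1)*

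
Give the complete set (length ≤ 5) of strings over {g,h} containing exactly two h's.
hh, ghh, hgh, hhg, gghh, ghgh, ghhg, hggh, hghg, hhgg, ggghh, gghgh, gghhg, ghggh, ghghg, ghhgg, hgggh, hgghg, hghgg, hhggg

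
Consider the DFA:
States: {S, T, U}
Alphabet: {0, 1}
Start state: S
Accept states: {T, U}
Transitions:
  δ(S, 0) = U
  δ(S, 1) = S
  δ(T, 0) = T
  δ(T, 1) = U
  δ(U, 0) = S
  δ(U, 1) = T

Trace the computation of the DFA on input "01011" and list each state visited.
read '0': S → U
  read '1': U → T
  read '0': T → T
  read '1': T → U
  read '1': U → T
S -> U -> T -> T -> U -> T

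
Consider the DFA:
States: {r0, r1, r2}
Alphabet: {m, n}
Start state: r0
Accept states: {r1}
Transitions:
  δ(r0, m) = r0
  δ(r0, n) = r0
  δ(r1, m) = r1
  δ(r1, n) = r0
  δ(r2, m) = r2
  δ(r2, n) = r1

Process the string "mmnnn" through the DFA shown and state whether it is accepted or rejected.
Processing string "mmnnn":
  r0 --m--> r0
  r0 --m--> r0
  r0 --n--> r0
  r0 --n--> r0
  r0 --n--> r0
Final state: r0
Accept states: {r1}
No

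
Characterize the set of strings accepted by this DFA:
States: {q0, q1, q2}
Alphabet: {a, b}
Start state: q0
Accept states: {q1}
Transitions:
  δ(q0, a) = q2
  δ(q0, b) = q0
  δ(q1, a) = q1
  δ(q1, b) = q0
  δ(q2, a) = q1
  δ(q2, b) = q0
Testing a few strings:
  'ba' → reject
  'a' → reject
  'baa' → accept
  'b' → reject
State roles: q0=last symbol not a; q1=two trailing a's; q2=one trailing a
All strings over {a,b} ending with aa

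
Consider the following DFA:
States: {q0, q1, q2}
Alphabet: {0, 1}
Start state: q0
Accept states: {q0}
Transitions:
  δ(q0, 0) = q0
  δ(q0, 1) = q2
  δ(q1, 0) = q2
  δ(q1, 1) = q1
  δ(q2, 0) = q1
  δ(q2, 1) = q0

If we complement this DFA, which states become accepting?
Complement accept states = All states \ Original accept states
= {q0, q1, q2} \ {q0}
{q1, q2}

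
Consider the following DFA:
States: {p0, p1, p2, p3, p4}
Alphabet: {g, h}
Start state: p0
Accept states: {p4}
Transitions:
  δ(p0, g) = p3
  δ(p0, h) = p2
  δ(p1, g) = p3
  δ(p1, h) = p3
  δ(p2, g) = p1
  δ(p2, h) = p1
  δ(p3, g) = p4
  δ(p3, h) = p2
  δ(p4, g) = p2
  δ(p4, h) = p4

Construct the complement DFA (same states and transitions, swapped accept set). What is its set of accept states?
Complement accept states = All states \ Original accept states
= {p0, p1, p2, p3, p4} \ {p4}
{p0, p1, p2, p3}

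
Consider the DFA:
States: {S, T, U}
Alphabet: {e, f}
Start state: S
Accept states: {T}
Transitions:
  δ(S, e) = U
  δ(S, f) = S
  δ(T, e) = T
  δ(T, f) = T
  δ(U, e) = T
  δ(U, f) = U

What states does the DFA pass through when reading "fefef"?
read 'f': S → S
  read 'e': S → U
  read 'f': U → U
  read 'e': U → T
  read 'f': T → T
S -> S -> U -> U -> T -> T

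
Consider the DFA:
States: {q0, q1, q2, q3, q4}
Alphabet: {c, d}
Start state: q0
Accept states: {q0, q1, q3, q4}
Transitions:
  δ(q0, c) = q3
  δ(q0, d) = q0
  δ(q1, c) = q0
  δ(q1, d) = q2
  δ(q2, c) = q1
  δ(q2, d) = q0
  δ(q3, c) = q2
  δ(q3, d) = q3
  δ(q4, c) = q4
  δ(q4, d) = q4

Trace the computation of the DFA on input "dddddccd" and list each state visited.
read 'd': q0 → q0
  read 'd': q0 → q0
  read 'd': q0 → q0
  read 'd': q0 → q0
  read 'd': q0 → q0
  read 'c': q0 → q3
  read 'c': q3 → q2
  read 'd': q2 → q0
q0 -> q0 -> q0 -> q0 -> q0 -> q0 -> q3 -> q2 -> q0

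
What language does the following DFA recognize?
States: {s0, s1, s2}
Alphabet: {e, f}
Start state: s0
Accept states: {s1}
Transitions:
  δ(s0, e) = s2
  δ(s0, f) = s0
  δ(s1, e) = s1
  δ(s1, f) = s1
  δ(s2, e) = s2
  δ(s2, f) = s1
Testing a few strings:
  'fe' → reject
  'ee' → reject
  'f' → reject
  'eeee' → reject
State roles: s0=no e seen yet; s1=substring ef seen; s2=seen a e, waiting for f
All strings over {e,f} containing the substring ef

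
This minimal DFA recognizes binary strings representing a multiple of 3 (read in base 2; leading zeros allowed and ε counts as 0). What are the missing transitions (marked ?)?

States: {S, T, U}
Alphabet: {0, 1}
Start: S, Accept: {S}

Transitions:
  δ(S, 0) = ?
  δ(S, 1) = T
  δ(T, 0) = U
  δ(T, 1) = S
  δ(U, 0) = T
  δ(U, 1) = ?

From the language and accept set, identify what each state tracks — S: value ≡ 0 (mod 3); T: value ≡ 1 (mod 3); U: value ≡ 2 (mod 3).
Each missing δ(q, a) is the state matching the new tracked value after reading a.
δ(S, 0) = S; δ(U, 1) = U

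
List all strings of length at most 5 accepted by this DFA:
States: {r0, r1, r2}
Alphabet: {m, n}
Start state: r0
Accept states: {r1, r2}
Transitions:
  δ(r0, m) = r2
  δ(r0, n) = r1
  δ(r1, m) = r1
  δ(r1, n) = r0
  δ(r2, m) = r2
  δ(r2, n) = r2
m, n, mm, mn, nm, mmm, mmn, mnm, mnn, nmm, nnm, nnn, mmmm, mmmn, mmnm, mmnn, mnmm, mnmn, mnnm, mnnn, nmmm, nmnm, nmnn, nnmm, nnmn, nnnm, mmmmm, mmmmn, mmmnm, mmmnn, mmnmm, mmnmn, mmnnm, mmnnn, mnmmm, mnmmn, mnmnm, mnmnn, mnnmm, mnnmn, mnnnm, mnnnn, nmmmm, nmmnm, nmmnn, nmnmm, nmnmn, nmnnm, nnmmm, nnmmn, nnmnm, nnmnn, nnnmm, nnnnm, nnnnn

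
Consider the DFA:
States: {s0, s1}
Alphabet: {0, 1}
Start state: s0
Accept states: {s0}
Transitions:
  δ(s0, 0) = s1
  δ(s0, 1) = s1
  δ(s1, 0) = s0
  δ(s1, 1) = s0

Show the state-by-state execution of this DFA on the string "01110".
read '0': s0 → s1
  read '1': s1 → s0
  read '1': s0 → s1
  read '1': s1 → s0
  read '0': s0 → s1
s0 -> s1 -> s0 -> s1 -> s0 -> s1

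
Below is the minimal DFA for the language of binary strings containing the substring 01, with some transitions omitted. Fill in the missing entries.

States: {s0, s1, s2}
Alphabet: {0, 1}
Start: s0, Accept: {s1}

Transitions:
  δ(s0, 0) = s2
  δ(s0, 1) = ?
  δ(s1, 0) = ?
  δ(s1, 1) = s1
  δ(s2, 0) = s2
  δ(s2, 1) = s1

From the language and accept set, identify what each state tracks — s0: no 0 seen yet; s1: substring 01 seen; s2: seen a 0, waiting for 1.
Each missing δ(q, a) is the state matching the new tracked value after reading a.
δ(s0, 1) = s0; δ(s1, 0) = s1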